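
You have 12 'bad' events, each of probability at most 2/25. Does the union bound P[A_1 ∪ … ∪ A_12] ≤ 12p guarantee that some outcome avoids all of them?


Union bound: P[∪_{i=1}^{12} A_i] ≤ Σ_i P[A_i] ≤ 12·p = 12·(2/25) = 24/25.
Numerically: 24/25 ≈ 0.96000.
Is 24/25 < 1? YES.
Since P[∪ A_i] ≤ 24/25 < 1, the complement has P[∩ A_i^c] ≥ 1 − 24/25 = 1/25 > 0, so some outcome avoids every A_i.

12·p = 24/25 ≈ 0.96000; existence CERTIFIED by the union bound.


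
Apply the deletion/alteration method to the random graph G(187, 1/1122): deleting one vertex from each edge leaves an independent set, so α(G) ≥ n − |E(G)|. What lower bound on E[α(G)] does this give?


E[|E(G)|] = C(187, 2)·p = 17391 · (1/1122) = 31/2.
E[α(G)] ≥ n − E[|E(G)|] = 187 − 31/2 = 343/2.
Numerically: ≈ 171.50000.
(This is only a lower bound; the true E[α(G)] may be larger.)

E[α(G)] ≥ 343/2 ≈ 171.50000.


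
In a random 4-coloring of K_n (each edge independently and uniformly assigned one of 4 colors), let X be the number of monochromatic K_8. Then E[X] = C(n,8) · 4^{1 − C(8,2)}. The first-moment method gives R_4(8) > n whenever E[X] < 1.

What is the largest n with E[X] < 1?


We need C(n, 8) · 4^{1 − 28} < 1, i.e. C(n, 8) < 4^{28 − 1} = 18014398509481984.
Check values of n near the boundary:
  n = 406: C(406, 8) = 17082453897995850; 17082453897995850 < 18014398509481984? YES
  n = 407: C(407, 8) = 17424959239309050; 17424959239309050 < 18014398509481984? YES
  n = 408: C(408, 8) = 17773458424095231; 17773458424095231 < 18014398509481984? YES
  n = 409: C(409, 8) = 18128041135797879; 18128041135797879 < 18014398509481984? NO
  n = 410: C(410, 8) = 18488798173326195; 18488798173326195 < 18014398509481984? NO
The largest n with C(n, 8) < 18014398509481984 is n = 408 (where E[X] = 17773458424095231/18014398509481984 ≈ 0.986625). Hence R_4(8) > 408, i.e. R_4(8) ≥ 409.

Largest n = 408; hence R_4(8) > 408.


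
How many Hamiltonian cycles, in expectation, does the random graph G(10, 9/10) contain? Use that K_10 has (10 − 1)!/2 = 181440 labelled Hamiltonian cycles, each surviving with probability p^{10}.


K_10 has (10 − 1)!/2 = 181440 labelled Hamiltonian cycles.
For each such Hamiltonian cycle H, let X_H = 1 if all 10 edges of H are present in G. Then P[X_H = 1] = p^{10} = (9/10)^{10} = 3486784401/10000000000.
By linearity: E[X] = Σ_H E[X_H] = 181440 · p^{10} = 181440 · 3486784401/10000000000 = 1977006755367/31250000.
Numerically: E[X] ≈ 6.33e+04.

E[X] = 181440 · (9/10)^{10} = 1977006755367/31250000 ≈ 6.33e+04.


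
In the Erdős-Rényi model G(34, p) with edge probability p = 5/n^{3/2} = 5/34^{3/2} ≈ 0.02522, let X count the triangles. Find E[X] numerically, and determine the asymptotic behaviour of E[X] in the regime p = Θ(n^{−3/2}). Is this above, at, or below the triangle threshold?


Number of potential triangles: C(34, 3) = 5984.
Each occurs with probability p³ ≈ (0.02522)³ ≈ 1.604187e-05.
By linearity: E[X] = C(34, 3)·p³ ≈ 5984 · 1.604187e-05 ≈ 0.0960.
Since α = 3/2 > 1, p = c/n^{3/2} = o(1/n) is below the triangle threshold p ~ 1/n. Asymptotically E[X] ~ (c³/6)·n^{3(1−α)} = (5³/6)·n^{-1.5} → 0, so by Markov's inequality G has no triangles w.h.p.

E[X] ≈ 0.0960; in regime p = Θ(1/n^{3/2}) E[X] tends to 0 (below the triangle threshold p ~ 1/n).


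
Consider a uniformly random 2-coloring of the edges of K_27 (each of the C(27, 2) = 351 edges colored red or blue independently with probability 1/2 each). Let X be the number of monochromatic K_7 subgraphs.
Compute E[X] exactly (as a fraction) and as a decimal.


Let X = Σ_S X_S over the C(27, 7) = 888030 subsets S of size 7, where X_S = 1 if the K_7 on S is monochromatic.
For a fixed S, the K_7 on S has C(7, 2) = 21 edges. P[all 21 edges red] = (1/2)^21, and likewise for blue, so P[monochromatic] = 2·(1/2)^21 = 2^{1 − 21} = 1/1048576.
By linearity of expectation: E[X] = C(27, 7) · 2^{1 − 21} = 888030 · 1/1048576 = 444015/524288.
Numerically: E[X] ≈ 0.8469.

E[X] = C(27,7)·2^(1−C(7,2)) = 444015/524288 ≈ 0.8469.


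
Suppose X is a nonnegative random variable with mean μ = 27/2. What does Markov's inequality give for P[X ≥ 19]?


μ = E[X] = 27/2, a = 19.
Markov: P[X ≥ 19] ≤ μ/a = (27/2)/19 = 27/38.
Numerically: ≈ 0.711.
(Since a = 19 > μ = 13.500, the bound 27/38 is < 1 and informative.)

P[X ≥ 19] ≤ 27/38 ≈ 0.711.


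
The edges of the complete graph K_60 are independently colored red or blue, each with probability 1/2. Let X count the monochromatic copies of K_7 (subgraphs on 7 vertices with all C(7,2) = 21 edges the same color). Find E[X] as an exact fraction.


Let X = Σ_S X_S over the C(60, 7) = 386206920 subsets S of size 7, where X_S = 1 if the K_7 on S is monochromatic.
For a fixed S, the K_7 on S has C(7, 2) = 21 edges. P[all 21 edges red] = (1/2)^21, and likewise for blue, so P[monochromatic] = 2·(1/2)^21 = 2^{1 − 21} = 1/1048576.
By linearity of expectation: E[X] = C(60, 7) · 2^{1 − 21} = 386206920 · 1/1048576 = 48275865/131072.
Numerically: E[X] ≈ 368.315620.

E[X] = C(60,7)·2^(1−C(7,2)) = 48275865/131072 ≈ 368.315620.


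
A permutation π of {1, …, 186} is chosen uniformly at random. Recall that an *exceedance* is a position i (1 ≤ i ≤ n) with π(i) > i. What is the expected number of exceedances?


Write X = Σ_{i=1}^{186} X_i, where X_i = 1_{π(i) > i}.
For each fixed i, π(i) is uniform over {1, …, 186} (marginal of a uniform permutation), so P[π(i) > i] = (n − i)/n. Summing: Σ_{i=1}^{186} (n − i)/n = (0 + 1 + … + 185)/186 = 186(186 − 1)/(2·186) = (186 − 1)/2.
Hence E[X] = Σ_{i=1}^{186} (186 − i)/186 = 185/2 ≈ 92.5000.

E[X] = 185/2 = 92.5000.


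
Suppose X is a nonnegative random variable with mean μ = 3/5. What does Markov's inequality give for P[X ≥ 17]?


μ = E[X] = 3/5, a = 17.
Markov: P[X ≥ 17] ≤ μ/a = (3/5)/17 = 3/85.
Numerically: ≈ 0.03529.
(Since a = 17 > μ = 0.60000, the bound 3/85 is < 1 and informative.)

P[X ≥ 17] ≤ 3/85 ≈ 0.03529.


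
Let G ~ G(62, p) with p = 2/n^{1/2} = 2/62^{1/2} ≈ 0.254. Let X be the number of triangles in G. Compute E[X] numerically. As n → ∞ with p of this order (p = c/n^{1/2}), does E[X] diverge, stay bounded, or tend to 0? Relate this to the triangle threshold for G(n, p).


Number of potential triangles: C(62, 3) = 37820.
Each occurs with probability p³ ≈ (0.254)³ ≈ 1.6387113e-02.
By linearity: E[X] = C(62, 3)·p³ ≈ 37820 · 1.6387113e-02 ≈ 619.76062.
Since α = 1/2 < 1, p = c/n^{1/2} ≫ 1/n is above the triangle threshold p ~ 1/n. Asymptotically E[X] ~ (c³/6)·n^{3(1−α)} = (2³/6)·n^{1.5} → ∞; triangles are abundant w.h.p.

E[X] ≈ 619.76062; in regime p = Θ(1/n^{1/2}) E[X] diverges (above the triangle threshold p ~ 1/n).


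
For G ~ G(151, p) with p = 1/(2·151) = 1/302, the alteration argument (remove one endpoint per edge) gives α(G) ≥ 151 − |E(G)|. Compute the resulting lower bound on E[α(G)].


E[|E(G)|] = C(151, 2)·p = 11325 · (1/302) = 75/2.
E[α(G)] ≥ n − E[|E(G)|] = 151 − 75/2 = 227/2.
Numerically: ≈ 113.50000.
(This is only a lower bound; the true E[α(G)] may be larger.)

E[α(G)] ≥ 227/2 ≈ 113.50000.


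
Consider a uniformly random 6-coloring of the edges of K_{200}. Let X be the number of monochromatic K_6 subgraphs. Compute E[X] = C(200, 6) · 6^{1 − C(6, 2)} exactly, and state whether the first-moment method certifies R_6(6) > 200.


E[X] = C(200, 6) · 6^{1 − 15} = 82408626300 · 6^{−14} = 82408626300/78364164096.
As a reduced fraction: E[X] = 6867385525/6530347008 ≈ 1.0516111.
Is E[X] < 1? NO.
Since E[X] ≥ 1, the first-moment bound is inconclusive at n = 200; it does NOT by itself certify R_6(6) > 200.

E[X] = 6867385525/6530347008 ≈ 1.0516111; E[X] ≥ 1; first-moment method inconclusive here.


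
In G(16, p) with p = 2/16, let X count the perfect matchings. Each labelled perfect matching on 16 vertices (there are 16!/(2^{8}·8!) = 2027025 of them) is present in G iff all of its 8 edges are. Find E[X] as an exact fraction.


K_16 has 16!/(2^{8}·8!) = 2027025 labelled perfect matchings.
For each such perfect matching H, let X_H = 1 if all 8 edges of H are present in G. Then P[X_H = 1] = p^{8} = (1/8)^{8} = 1/16777216.
Summing the indicators: E[X] = Σ_H E[X_H] = 2027025 · p^{8} = 2027025 · 1/16777216 = 2027025/16777216.
Numerically: E[X] ≈ 0.121.

E[X] = 2027025 · (1/8)^{8} = 2027025/16777216 ≈ 0.121.


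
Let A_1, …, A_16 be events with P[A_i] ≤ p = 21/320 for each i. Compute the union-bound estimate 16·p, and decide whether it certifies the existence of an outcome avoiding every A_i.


Union bound: P[∪_{i=1}^{16} A_i] ≤ Σ_i P[A_i] ≤ 16·p = 16·(21/320) = 21/20.
Numerically: 21/20 ≈ 1.0500000.
Is 21/20 < 1? NO.
Since the bound 21/20 is ≥ 1, the union bound is uninformative here; it does NOT by itself certify existence.

16·p = 21/20 ≈ 1.0500000; existence NOT certified by the union bound.


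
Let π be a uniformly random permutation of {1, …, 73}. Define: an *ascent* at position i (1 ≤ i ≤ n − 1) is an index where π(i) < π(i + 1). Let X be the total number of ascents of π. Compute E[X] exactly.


Write X = Σ X_I over i = 1, …, 72, with X_I the indicator of one ascent.
There are 72 indicators.
For each fixed i, the pair (π(i), π(i+1)) is a uniformly random ordered pair of distinct values from {1, …, 73}; by symmetry P[π(i) < π(i+1)] = 1/2.
By linearity: E[X] = 72 · (1/2) = (73 − 1) · (1/2) = 36 ≈ 36.00000.

E[X] = 36 = 36.00000.


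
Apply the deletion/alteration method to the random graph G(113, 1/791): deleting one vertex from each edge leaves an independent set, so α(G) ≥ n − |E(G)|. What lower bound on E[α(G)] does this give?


E[|E(G)|] = C(113, 2)·p = 6328 · (1/791) = 8.
E[α(G)] ≥ n − E[|E(G)|] = 113 − 8 = 105.
Numerically: ≈ 105.000.
(This is only a lower bound; the true E[α(G)] may be larger.)

E[α(G)] ≥ 105 ≈ 105.000.


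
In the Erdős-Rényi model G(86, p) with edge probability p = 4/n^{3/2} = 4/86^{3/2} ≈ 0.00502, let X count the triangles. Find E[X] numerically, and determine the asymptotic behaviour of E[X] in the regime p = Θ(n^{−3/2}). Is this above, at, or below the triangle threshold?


Number of potential triangles: C(86, 3) = 102340.
Each occurs with probability p³ ≈ (0.00502)³ ≈ 1.26164e-07.
By linearity: E[X] = C(86, 3)·p³ ≈ 102340 · 1.26164e-07 ≈ 0.013.
Since α = 3/2 > 1, p = c/n^{3/2} = o(1/n) is below the triangle threshold p ~ 1/n. Asymptotically E[X] ~ (c³/6)·n^{3(1−α)} = (4³/6)·n^{-1.5} → 0, so by Markov's inequality G has no triangles w.h.p.

E[X] ≈ 0.013; in regime p = Θ(1/n^{3/2}) E[X] tends to 0 (below the triangle threshold p ~ 1/n).


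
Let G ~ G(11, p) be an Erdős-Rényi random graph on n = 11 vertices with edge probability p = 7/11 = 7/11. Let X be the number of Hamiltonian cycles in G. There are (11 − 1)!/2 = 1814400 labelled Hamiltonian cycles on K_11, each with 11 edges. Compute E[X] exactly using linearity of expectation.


K_11 has (11 − 1)!/2 = 1814400 labelled Hamiltonian cycles.
For each such Hamiltonian cycle H, let X_H = 1 if all 11 edges of H are present in G. Then P[X_H = 1] = p^{11} = (7/11)^{11} = 1977326743/285311670611.
By linearity: E[X] = Σ_H E[X_H] = 1814400 · p^{11} = 1814400 · 1977326743/285311670611 = 3587661642499200/285311670611.
Numerically: E[X] ≈ 12575.

E[X] = 1814400 · (7/11)^{11} = 3587661642499200/285311670611 ≈ 12575.


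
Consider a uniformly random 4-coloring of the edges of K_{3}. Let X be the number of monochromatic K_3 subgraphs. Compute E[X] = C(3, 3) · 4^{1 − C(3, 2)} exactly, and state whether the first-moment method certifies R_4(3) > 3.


E[X] = C(3, 3) · 4^{1 − 3} = 1 · 4^{−2} = 1/16.
As a reduced fraction: E[X] = 1/16 ≈ 0.0625.
Is E[X] < 1? YES.
Since E[X] < 1, there exists a 4-coloring of K_{3} with no monochromatic K_3; hence R_4(3) > 3.

E[X] = 1/16 ≈ 0.0625; E[X] < 1, so R_4(3) > 3.


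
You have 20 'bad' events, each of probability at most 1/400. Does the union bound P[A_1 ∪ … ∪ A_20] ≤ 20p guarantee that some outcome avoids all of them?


Union bound: P[∪_{i=1}^{20} A_i] ≤ Σ_i P[A_i] ≤ 20·p = 20·(1/400) = 1/20.
Numerically: 1/20 ≈ 0.0500000.
Is 1/20 < 1? YES.
Since P[∪ A_i] ≤ 1/20 < 1, the complement has P[∩ A_i^c] ≥ 1 − 1/20 = 19/20 > 0, so some outcome avoids every A_i.

20·p = 1/20 ≈ 0.0500000; existence CERTIFIED by the union bound.


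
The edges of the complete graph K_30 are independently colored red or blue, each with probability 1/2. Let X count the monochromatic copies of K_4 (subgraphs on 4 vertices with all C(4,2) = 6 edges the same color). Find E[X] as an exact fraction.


Let X = Σ_S X_S over the C(30, 4) = 27405 subsets S of size 4, where X_S = 1 if the K_4 on S is monochromatic.
For a fixed S, the K_4 on S has C(4, 2) = 6 edges. P[all 6 edges red] = (1/2)^6, and likewise for blue, so P[monochromatic] = 2·(1/2)^6 = 2^{1 − 6} = 1/32.
Summing: E[X] = C(30, 4) · 2^{1 − 6} = 27405 · 1/32 = 27405/32.
Numerically: E[X] ≈ 856.406250.

E[X] = C(30,4)·2^(1−C(4,2)) = 27405/32 ≈ 856.406250.


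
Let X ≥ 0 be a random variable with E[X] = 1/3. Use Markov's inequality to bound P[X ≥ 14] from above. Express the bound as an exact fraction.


μ = E[X] = 1/3, a = 14.
Markov: P[X ≥ 14] ≤ μ/a = (1/3)/14 = 1/42.
Numerically: ≈ 0.0238.
(Since a = 14 > μ = 0.3333, the bound 1/42 is < 1 and informative.)

P[X ≥ 14] ≤ 1/42 ≈ 0.0238.


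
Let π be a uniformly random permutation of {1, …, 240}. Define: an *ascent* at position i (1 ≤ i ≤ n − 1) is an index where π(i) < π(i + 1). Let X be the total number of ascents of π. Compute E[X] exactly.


Write X = Σ X_I over i = 1, …, 239, with X_I the indicator of one ascent.
There are 239 indicators.
For each fixed i, the pair (π(i), π(i+1)) is a uniformly random ordered pair of distinct values from {1, …, 240}; by symmetry P[π(i) < π(i+1)] = 1/2.
By linearity: E[X] = 239 · (1/2) = (240 − 1) · (1/2) = 239/2 ≈ 119.500000.

E[X] = 239/2 = 119.500000.


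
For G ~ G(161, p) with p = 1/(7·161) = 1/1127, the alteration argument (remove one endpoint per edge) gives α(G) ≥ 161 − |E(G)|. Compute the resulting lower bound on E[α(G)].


E[|E(G)|] = C(161, 2)·p = 12880 · (1/1127) = 80/7.
E[α(G)] ≥ n − E[|E(G)|] = 161 − 80/7 = 1047/7.
Numerically: ≈ 149.57143.
(This is only a lower bound; the true E[α(G)] may be larger.)

E[α(G)] ≥ 1047/7 ≈ 149.57143.


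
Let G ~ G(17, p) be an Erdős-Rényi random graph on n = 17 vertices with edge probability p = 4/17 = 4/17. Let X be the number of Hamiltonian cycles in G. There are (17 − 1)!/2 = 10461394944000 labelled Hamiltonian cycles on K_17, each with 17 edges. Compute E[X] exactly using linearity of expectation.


K_17 has (17 − 1)!/2 = 10461394944000 labelled Hamiltonian cycles.
For each such Hamiltonian cycle H, let X_H = 1 if all 17 edges of H are present in G. Then P[X_H = 1] = p^{17} = (4/17)^{17} = 17179869184/827240261886336764177.
By linearity of expectation: E[X] = Σ_H E[X_H] = 10461394944000 · p^{17} = 10461394944000 · 17179869184/827240261886336764177 = 179725396620079005696000/827240261886336764177.
Numerically: E[X] ≈ 217.259.

E[X] = 10461394944000 · (4/17)^{17} = 179725396620079005696000/827240261886336764177 ≈ 217.259.


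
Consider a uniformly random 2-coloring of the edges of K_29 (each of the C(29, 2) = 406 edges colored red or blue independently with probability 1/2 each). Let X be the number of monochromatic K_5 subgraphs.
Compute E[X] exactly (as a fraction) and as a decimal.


Let X = Σ_S X_S over the C(29, 5) = 118755 subsets S of size 5, where X_S = 1 if the K_5 on S is monochromatic.
For a fixed S, the K_5 on S has C(5, 2) = 10 edges. P[all 10 edges red] = (1/2)^10, and likewise for blue, so P[monochromatic] = 2·(1/2)^10 = 2^{1 − 10} = 1/512.
By linearity: E[X] = C(29, 5) · 2^{1 − 10} = 118755 · 1/512 = 118755/512.
Numerically: E[X] ≈ 231.94336.

E[X] = C(29,5)·2^(1−C(5,2)) = 118755/512 ≈ 231.94336.


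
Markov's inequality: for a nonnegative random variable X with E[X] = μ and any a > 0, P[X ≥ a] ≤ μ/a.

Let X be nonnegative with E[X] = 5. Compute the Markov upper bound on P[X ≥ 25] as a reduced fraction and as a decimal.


μ = E[X] = 5, a = 25.
Markov: P[X ≥ 25] ≤ μ/a = (5)/25 = 1/5.
Numerically: ≈ 0.200.
(Since a = 25 > μ = 5.000, the bound 1/5 is < 1 and informative.)

P[X ≥ 25] ≤ 1/5 ≈ 0.200.


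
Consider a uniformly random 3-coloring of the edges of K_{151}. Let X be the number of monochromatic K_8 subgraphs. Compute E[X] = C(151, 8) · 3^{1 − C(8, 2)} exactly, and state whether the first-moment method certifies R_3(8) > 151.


E[X] = C(151, 8) · 3^{1 − 28} = 5551321138650 · 3^{−27} = 5551321138650/7625597484987.
As a reduced fraction: E[X] = 616813459850/847288609443 ≈ 0.7280.
Is E[X] < 1? YES.
Since E[X] < 1, there exists a 3-coloring of K_{151} with no monochromatic K_8; hence R_3(8) > 151.

E[X] = 616813459850/847288609443 ≈ 0.7280; E[X] < 1, so R_3(8) > 151.


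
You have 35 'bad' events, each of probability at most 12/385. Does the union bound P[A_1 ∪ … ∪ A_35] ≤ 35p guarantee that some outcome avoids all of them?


Union bound: P[∪_{i=1}^{35} A_i] ≤ Σ_i P[A_i] ≤ 35·p = 35·(12/385) = 12/11.
Numerically: 12/11 ≈ 1.09091.
Is 12/11 < 1? NO.
Since the bound 12/11 is ≥ 1, the union bound is uninformative here; it does NOT by itself certify existence.

35·p = 12/11 ≈ 1.09091; existence NOT certified by the union bound.


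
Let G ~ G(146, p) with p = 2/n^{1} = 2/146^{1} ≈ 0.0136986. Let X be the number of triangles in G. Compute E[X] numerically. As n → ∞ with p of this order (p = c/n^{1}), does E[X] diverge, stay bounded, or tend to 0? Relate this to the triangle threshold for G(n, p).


Number of potential triangles: C(146, 3) = 508080.
Each occurs with probability p³ ≈ (0.0136986)³ ≈ 2.57058175e-06.
By linearity: E[X] = C(146, 3)·p³ ≈ 508080 · 2.57058175e-06 ≈ 1.306061.
Here α = 1, so p = 2/n is exactly at the triangle threshold p ~ 1/n. Asymptotically E[X] → c³/6 = 2³/6 = 4/3 ≈ 1.333333, a bounded constant. In this regime the triangle count is asymptotically Poisson(c³/6).

E[X] ≈ 1.306061; in regime p = Θ(1/n^{1}) E[X] stays bounded (at the triangle threshold p ~ 1/n).


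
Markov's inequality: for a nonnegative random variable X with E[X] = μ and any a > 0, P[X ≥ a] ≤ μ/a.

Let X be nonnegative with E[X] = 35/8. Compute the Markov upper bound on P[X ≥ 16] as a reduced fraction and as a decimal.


μ = E[X] = 35/8, a = 16.
Markov: P[X ≥ 16] ≤ μ/a = (35/8)/16 = 35/128.
Numerically: ≈ 0.273438.
(Since a = 16 > μ = 4.375000, the bound 35/128 is < 1 and informative.)

P[X ≥ 16] ≤ 35/128 ≈ 0.273438.


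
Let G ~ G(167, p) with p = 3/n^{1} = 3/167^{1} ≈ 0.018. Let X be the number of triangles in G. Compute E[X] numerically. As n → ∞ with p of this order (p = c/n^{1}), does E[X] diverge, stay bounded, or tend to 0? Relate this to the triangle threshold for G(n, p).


Number of potential triangles: C(167, 3) = 762355.
Each occurs with probability p³ ≈ (0.018)³ ≈ 5.79715e-06.
By linearity: E[X] = C(167, 3)·p³ ≈ 762355 · 5.79715e-06 ≈ 4.419.
Here α = 1, so p = 3/n is exactly at the triangle threshold p ~ 1/n. Asymptotically E[X] → c³/6 = 3³/6 = 9/2 ≈ 4.500, a bounded constant. In this regime the triangle count is asymptotically Poisson(c³/6).

E[X] ≈ 4.419; in regime p = Θ(1/n^{1}) E[X] stays bounded (at the triangle threshold p ~ 1/n).


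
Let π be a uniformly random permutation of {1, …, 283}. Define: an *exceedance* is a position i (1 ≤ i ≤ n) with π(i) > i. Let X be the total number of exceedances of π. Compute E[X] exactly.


Write X = Σ_{i=1}^{283} X_i, where X_i = 1_{π(i) > i}.
For each fixed i, π(i) is uniform over {1, …, 283} (marginal of a uniform permutation), so P[π(i) > i] = (n − i)/n. Summing: Σ_{i=1}^{283} (n − i)/n = (0 + 1 + … + 282)/283 = 283(283 − 1)/(2·283) = (283 − 1)/2.
Hence E[X] = Σ_{i=1}^{283} (283 − i)/283 = 141 ≈ 141.000000.

E[X] = 141 = 141.000000.


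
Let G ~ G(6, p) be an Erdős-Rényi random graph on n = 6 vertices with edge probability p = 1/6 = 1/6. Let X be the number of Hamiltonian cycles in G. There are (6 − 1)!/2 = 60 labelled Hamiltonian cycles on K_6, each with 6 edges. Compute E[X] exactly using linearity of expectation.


K_6 has (6 − 1)!/2 = 60 labelled Hamiltonian cycles.
For each such Hamiltonian cycle H, let X_H = 1 if all 6 edges of H are present in G. Then P[X_H = 1] = p^{6} = (1/6)^{6} = 1/46656.
Summing the indicators: E[X] = Σ_H E[X_H] = 60 · p^{6} = 60 · 1/46656 = 5/3888.
Numerically: E[X] ≈ 0.00128601.

E[X] = 60 · (1/6)^{6} = 5/3888 ≈ 0.00128601.


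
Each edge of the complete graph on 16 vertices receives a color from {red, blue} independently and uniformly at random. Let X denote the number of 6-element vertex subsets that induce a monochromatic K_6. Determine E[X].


Let X = Σ_S X_S over the C(16, 6) = 8008 subsets S of size 6, where X_S = 1 if the K_6 on S is monochromatic.
For a fixed S, the K_6 on S has C(6, 2) = 15 edges. P[all 15 edges red] = (1/2)^15, and likewise for blue, so P[monochromatic] = 2·(1/2)^15 = 2^{1 − 15} = 1/16384.
By linearity of expectation: E[X] = C(16, 6) · 2^{1 − 15} = 8008 · 1/16384 = 1001/2048.
Numerically: E[X] ≈ 0.489.

E[X] = C(16,6)·2^(1−C(6,2)) = 1001/2048 ≈ 0.489.


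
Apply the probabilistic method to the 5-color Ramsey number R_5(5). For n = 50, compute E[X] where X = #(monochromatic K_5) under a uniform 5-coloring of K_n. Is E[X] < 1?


E[X] = C(50, 5) · 5^{1 − 10} = 2118760 · 5^{−9} = 2118760/1953125.
As a reduced fraction: E[X] = 423752/390625 ≈ 1.08481.
Is E[X] < 1? NO.
Since E[X] ≥ 1, the first-moment bound is inconclusive at n = 50; it does NOT by itself certify R_5(5) > 50.

E[X] = 423752/390625 ≈ 1.08481; E[X] ≥ 1; first-moment method inconclusive here.


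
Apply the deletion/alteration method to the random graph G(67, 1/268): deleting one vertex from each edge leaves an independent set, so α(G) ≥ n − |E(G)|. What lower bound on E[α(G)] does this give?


E[|E(G)|] = C(67, 2)·p = 2211 · (1/268) = 33/4.
E[α(G)] ≥ n − E[|E(G)|] = 67 − 33/4 = 235/4.
Numerically: ≈ 58.750.
(This is only a lower bound; the true E[α(G)] may be larger.)

E[α(G)] ≥ 235/4 ≈ 58.750.


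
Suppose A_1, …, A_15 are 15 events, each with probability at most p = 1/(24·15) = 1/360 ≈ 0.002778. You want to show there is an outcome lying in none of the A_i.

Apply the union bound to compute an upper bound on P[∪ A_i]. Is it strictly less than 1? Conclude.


Union bound: P[∪_{i=1}^{15} A_i] ≤ Σ_i P[A_i] ≤ 15·p = 15·(1/360) = 1/24.
Numerically: 1/24 ≈ 0.041667.
Is 1/24 < 1? YES.
Since P[∪ A_i] ≤ 1/24 < 1, the complement has P[∩ A_i^c] ≥ 1 − 1/24 = 23/24 > 0, so some outcome avoids every A_i.

15·p = 1/24 ≈ 0.041667; existence CERTIFIED by the union bound.


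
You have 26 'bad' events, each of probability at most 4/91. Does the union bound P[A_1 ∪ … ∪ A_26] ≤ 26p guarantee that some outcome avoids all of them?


Union bound: P[∪_{i=1}^{26} A_i] ≤ Σ_i P[A_i] ≤ 26·p = 26·(4/91) = 8/7.
Numerically: 8/7 ≈ 1.14286.
Is 8/7 < 1? NO.
Since the bound 8/7 is ≥ 1, the union bound is uninformative here; it does NOT by itself certify existence.

26·p = 8/7 ≈ 1.14286; existence NOT certified by the union bound.


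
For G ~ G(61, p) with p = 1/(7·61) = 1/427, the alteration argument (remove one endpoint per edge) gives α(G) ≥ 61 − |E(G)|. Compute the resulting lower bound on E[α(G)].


E[|E(G)|] = C(61, 2)·p = 1830 · (1/427) = 30/7.
E[α(G)] ≥ n − E[|E(G)|] = 61 − 30/7 = 397/7.
Numerically: ≈ 56.714.
(This is only a lower bound; the true E[α(G)] may be larger.)

E[α(G)] ≥ 397/7 ≈ 56.714.


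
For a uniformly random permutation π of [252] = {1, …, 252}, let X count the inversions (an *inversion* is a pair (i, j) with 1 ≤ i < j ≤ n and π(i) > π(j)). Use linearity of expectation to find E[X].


Write X = Σ X_I over the C(252, 2) = 31626 pairs i < j, with X_I the indicator of one inversion.
There are 31626 indicators.
For each fixed pair i < j, the values π(i) and π(j) are two distinct elements of {1, …, 252} in uniformly random order; by symmetry P[π(i) > π(j)] = 1/2.
By linearity: E[X] = 31626 · (1/2) = C(252, 2) · (1/2) = 31626/2 = 15813 ≈ 15813.000000.

E[X] = 15813 = 15813.000000.


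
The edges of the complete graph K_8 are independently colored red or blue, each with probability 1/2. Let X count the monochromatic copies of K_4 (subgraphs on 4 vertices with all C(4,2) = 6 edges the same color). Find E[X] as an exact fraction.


Let X = Σ_S X_S over the C(8, 4) = 70 subsets S of size 4, where X_S = 1 if the K_4 on S is monochromatic.
For a fixed S, the K_4 on S has C(4, 2) = 6 edges. P[all 6 edges red] = (1/2)^6, and likewise for blue, so P[monochromatic] = 2·(1/2)^6 = 2^{1 − 6} = 1/32.
Summing: E[X] = C(8, 4) · 2^{1 − 6} = 70 · 1/32 = 35/16.
Numerically: E[X] ≈ 2.188.

E[X] = C(8,4)·2^(1−C(4,2)) = 35/16 ≈ 2.188.


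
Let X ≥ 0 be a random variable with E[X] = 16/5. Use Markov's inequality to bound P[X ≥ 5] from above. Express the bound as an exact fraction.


μ = E[X] = 16/5, a = 5.
Markov: P[X ≥ 5] ≤ μ/a = (16/5)/5 = 16/25.
Numerically: ≈ 0.6400.
(Since a = 5 > μ = 3.2000, the bound 16/25 is < 1 and informative.)

P[X ≥ 5] ≤ 16/25 ≈ 0.6400.


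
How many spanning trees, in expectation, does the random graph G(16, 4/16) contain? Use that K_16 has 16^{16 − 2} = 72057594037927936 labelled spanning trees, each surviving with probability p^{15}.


K_16 has 16^{16 − 2} = 72057594037927936 labelled spanning trees.
For each such spanning tree H, let X_H = 1 if all 15 edges of H are present in G. Then P[X_H = 1] = p^{15} = (1/4)^{15} = 1/1073741824.
By linearity of expectation: E[X] = Σ_H E[X_H] = 72057594037927936 · p^{15} = 72057594037927936 · 1/1073741824 = 67108864.
Numerically: E[X] ≈ 6.7109e+07.

E[X] = 72057594037927936 · (1/4)^{15} = 67108864 ≈ 6.7109e+07.


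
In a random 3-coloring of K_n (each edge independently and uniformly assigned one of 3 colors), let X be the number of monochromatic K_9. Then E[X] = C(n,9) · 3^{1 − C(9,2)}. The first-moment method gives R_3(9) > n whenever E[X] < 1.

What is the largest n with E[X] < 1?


We need C(n, 9) · 3^{1 − 36} < 1, i.e. C(n, 9) < 3^{36 − 1} = 50031545098999707.
Check values of n near the boundary:
  n = 297: C(297, 9) = 43842345008337645; 43842345008337645 < 50031545098999707? YES
  n = 298: C(298, 9) = 45207677551849890; 45207677551849890 < 50031545098999707? YES
  n = 299: C(299, 9) = 46610674441390059; 46610674441390059 < 50031545098999707? YES
  n = 300: C(300, 9) = 48052241692154700; 48052241692154700 < 50031545098999707? YES
  n = 301: C(301, 9) = 49533303936090975; 49533303936090975 < 50031545098999707? YES
  n = 302: C(302, 9) = 51054804739588650; 51054804739588650 < 50031545098999707? NO
  n = 303: C(303, 9) = 52617706925494425; 52617706925494425 < 50031545098999707? NO
  n = 304: C(304, 9) = 54222992899492560; 54222992899492560 < 50031545098999707? NO
The largest n with C(n, 9) < 50031545098999707 is n = 301 (where E[X] = 16511101312030325/16677181699666569 ≈ 0.990). Hence R_3(9) > 301, i.e. R_3(9) ≥ 302.

Largest n = 301; hence R_3(9) > 301.


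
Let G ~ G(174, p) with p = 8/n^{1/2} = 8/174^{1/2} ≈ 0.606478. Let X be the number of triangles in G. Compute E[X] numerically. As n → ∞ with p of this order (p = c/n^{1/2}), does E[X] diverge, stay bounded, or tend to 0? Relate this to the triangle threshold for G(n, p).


Number of potential triangles: C(174, 3) = 862924.
Each occurs with probability p³ ≈ (0.606478)³ ≈ 2.23072528e-01.
By linearity: E[X] = C(174, 3)·p³ ≈ 862924 · 2.23072528e-01 ≈ 192494.637950.
Since α = 1/2 < 1, p = c/n^{1/2} ≫ 1/n is above the triangle threshold p ~ 1/n. Asymptotically E[X] ~ (c³/6)·n^{3(1−α)} = (8³/6)·n^{1.5} → ∞; triangles are abundant w.h.p.

E[X] ≈ 192494.637950; in regime p = Θ(1/n^{1/2}) E[X] diverges (above the triangle threshold p ~ 1/n).


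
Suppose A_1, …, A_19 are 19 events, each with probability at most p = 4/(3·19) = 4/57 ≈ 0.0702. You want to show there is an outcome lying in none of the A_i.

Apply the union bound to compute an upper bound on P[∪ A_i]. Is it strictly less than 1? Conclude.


Union bound: P[∪_{i=1}^{19} A_i] ≤ Σ_i P[A_i] ≤ 19·p = 19·(4/57) = 4/3.
Numerically: 4/3 ≈ 1.3333.
Is 4/3 < 1? NO.
Since the bound 4/3 is ≥ 1, the union bound is uninformative here; it does NOT by itself certify existence.

19·p = 4/3 ≈ 1.3333; existence NOT certified by the union bound.


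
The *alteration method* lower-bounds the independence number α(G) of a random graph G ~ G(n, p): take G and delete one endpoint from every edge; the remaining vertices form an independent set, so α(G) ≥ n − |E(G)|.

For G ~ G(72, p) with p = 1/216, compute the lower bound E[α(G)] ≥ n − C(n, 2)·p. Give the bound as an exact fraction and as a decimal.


E[|E(G)|] = C(72, 2)·p = 2556 · (1/216) = 71/6.
E[α(G)] ≥ n − E[|E(G)|] = 72 − 71/6 = 361/6.
Numerically: ≈ 60.167.
(This is only a lower bound; the true E[α(G)] may be larger.)

E[α(G)] ≥ 361/6 ≈ 60.167.


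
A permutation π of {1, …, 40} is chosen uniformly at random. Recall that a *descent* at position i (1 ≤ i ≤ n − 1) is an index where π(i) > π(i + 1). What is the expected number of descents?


Write X = Σ X_I over i = 1, …, 39, with X_I the indicator of one descent.
There are 39 indicators.
For each fixed i, the pair (π(i), π(i+1)) is a uniformly random ordered pair of distinct values from {1, …, 40}; by symmetry P[π(i) > π(i+1)] = 1/2.
By linearity: E[X] = 39 · (1/2) = (40 − 1) · (1/2) = 39/2 ≈ 19.500.

E[X] = 39/2 = 19.500.


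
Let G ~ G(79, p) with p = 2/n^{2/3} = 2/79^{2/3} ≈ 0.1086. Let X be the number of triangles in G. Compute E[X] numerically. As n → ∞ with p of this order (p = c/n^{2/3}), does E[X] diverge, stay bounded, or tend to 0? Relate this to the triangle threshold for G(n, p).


Number of potential triangles: C(79, 3) = 79079.
Each occurs with probability p³ ≈ (0.1086)³ ≈ 1.281846e-03.
By linearity: E[X] = C(79, 3)·p³ ≈ 79079 · 1.281846e-03 ≈ 101.3671.
Since α = 2/3 < 1, p = c/n^{2/3} ≫ 1/n is above the triangle threshold p ~ 1/n. Asymptotically E[X] ~ (c³/6)·n^{3(1−α)} = (2³/6)·n^{1} → ∞; triangles are abundant w.h.p.

E[X] ≈ 101.3671; in regime p = Θ(1/n^{2/3}) E[X] diverges (above the triangle threshold p ~ 1/n).


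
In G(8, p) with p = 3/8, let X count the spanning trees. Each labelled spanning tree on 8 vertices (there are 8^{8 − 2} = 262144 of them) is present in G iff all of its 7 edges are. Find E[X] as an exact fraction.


K_8 has 8^{8 − 2} = 262144 labelled spanning trees.
For each such spanning tree H, let X_H = 1 if all 7 edges of H are present in G. Then P[X_H = 1] = p^{7} = (3/8)^{7} = 2187/2097152.
Summing the indicators: E[X] = Σ_H E[X_H] = 262144 · p^{7} = 262144 · 2187/2097152 = 2187/8.
Numerically: E[X] ≈ 273.4.

E[X] = 262144 · (3/8)^{7} = 2187/8 ≈ 273.4.


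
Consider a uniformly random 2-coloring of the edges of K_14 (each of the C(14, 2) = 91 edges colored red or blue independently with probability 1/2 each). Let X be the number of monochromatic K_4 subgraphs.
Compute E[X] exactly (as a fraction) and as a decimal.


Let X = Σ_S X_S over the C(14, 4) = 1001 subsets S of size 4, where X_S = 1 if the K_4 on S is monochromatic.
For a fixed S, the K_4 on S has C(4, 2) = 6 edges. P[all 6 edges red] = (1/2)^6, and likewise for blue, so P[monochromatic] = 2·(1/2)^6 = 2^{1 − 6} = 1/32.
By linearity of expectation: E[X] = C(14, 4) · 2^{1 − 6} = 1001 · 1/32 = 1001/32.
Numerically: E[X] ≈ 31.281250.

E[X] = C(14,4)·2^(1−C(4,2)) = 1001/32 ≈ 31.281250.


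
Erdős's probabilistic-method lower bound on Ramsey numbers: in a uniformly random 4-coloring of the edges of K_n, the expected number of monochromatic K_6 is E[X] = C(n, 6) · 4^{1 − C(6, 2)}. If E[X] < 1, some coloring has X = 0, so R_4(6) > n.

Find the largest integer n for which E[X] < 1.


We need C(n, 6) · 4^{1 − 15} < 1, i.e. C(n, 6) < 4^{15 − 1} = 268435456.
Check values of n near the boundary:
  n = 76: C(76, 6) = 218618940; 218618940 < 268435456? YES
  n = 77: C(77, 6) = 237093780; 237093780 < 268435456? YES
  n = 78: C(78, 6) = 256851595; 256851595 < 268435456? YES
  n = 79: C(79, 6) = 277962685; 277962685 < 268435456? NO
The largest n with C(n, 6) < 268435456 is n = 78 (where E[X] = 256851595/268435456 ≈ 0.95685). Hence R_4(6) > 78, i.e. R_4(6) ≥ 79.

Largest n = 78; hence R_4(6) > 78.


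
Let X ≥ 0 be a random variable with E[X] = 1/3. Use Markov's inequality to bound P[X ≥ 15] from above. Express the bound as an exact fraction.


μ = E[X] = 1/3, a = 15.
Markov: P[X ≥ 15] ≤ μ/a = (1/3)/15 = 1/45.
Numerically: ≈ 0.022.
(Since a = 15 > μ = 0.333, the bound 1/45 is < 1 and informative.)

P[X ≥ 15] ≤ 1/45 ≈ 0.022.


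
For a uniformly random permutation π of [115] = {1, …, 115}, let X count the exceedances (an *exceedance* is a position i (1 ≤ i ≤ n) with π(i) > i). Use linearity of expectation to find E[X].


Write X = Σ_{i=1}^{115} X_i, where X_i = 1_{π(i) > i}.
For each fixed i, π(i) is uniform over {1, …, 115} (marginal of a uniform permutation), so P[π(i) > i] = (n − i)/n. Summing: Σ_{i=1}^{115} (n − i)/n = (0 + 1 + … + 114)/115 = 115(115 − 1)/(2·115) = (115 − 1)/2.
Hence E[X] = Σ_{i=1}^{115} (115 − i)/115 = 57 ≈ 57.0000.

E[X] = 57 = 57.0000.


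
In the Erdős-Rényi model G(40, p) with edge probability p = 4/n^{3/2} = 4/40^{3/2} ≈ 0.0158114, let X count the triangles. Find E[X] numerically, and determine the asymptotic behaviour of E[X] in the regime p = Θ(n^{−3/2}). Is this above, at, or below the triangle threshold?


Number of potential triangles: C(40, 3) = 9880.
Each occurs with probability p³ ≈ (0.0158114)³ ≈ 3.95284708e-06.
By linearity: E[X] = C(40, 3)·p³ ≈ 9880 · 3.95284708e-06 ≈ 0.039054.
Since α = 3/2 > 1, p = c/n^{3/2} = o(1/n) is below the triangle threshold p ~ 1/n. Asymptotically E[X] ~ (c³/6)·n^{3(1−α)} = (4³/6)·n^{-1.5} → 0, so by Markov's inequality G has no triangles w.h.p.

E[X] ≈ 0.039054; in regime p = Θ(1/n^{3/2}) E[X] tends to 0 (below the triangle threshold p ~ 1/n).


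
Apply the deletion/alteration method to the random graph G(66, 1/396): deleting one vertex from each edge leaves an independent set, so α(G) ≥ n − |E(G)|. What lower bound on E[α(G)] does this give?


E[|E(G)|] = C(66, 2)·p = 2145 · (1/396) = 65/12.
E[α(G)] ≥ n − E[|E(G)|] = 66 − 65/12 = 727/12.
Numerically: ≈ 60.5833.
(This is only a lower bound; the true E[α(G)] may be larger.)

E[α(G)] ≥ 727/12 ≈ 60.5833.


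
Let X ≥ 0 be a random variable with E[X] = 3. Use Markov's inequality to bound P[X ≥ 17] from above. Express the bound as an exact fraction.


μ = E[X] = 3, a = 17.
Markov: P[X ≥ 17] ≤ μ/a = (3)/17 = 3/17.
Numerically: ≈ 0.176.
(Since a = 17 > μ = 3.000, the bound 3/17 is < 1 and informative.)

P[X ≥ 17] ≤ 3/17 ≈ 0.176.


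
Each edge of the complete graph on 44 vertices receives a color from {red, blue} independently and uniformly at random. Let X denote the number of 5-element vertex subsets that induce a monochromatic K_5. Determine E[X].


Let X = Σ_S X_S over the C(44, 5) = 1086008 subsets S of size 5, where X_S = 1 if the K_5 on S is monochromatic.
For a fixed S, the K_5 on S has C(5, 2) = 10 edges. P[all 10 edges red] = (1/2)^10, and likewise for blue, so P[monochromatic] = 2·(1/2)^10 = 2^{1 − 10} = 1/512.
Summing: E[X] = C(44, 5) · 2^{1 − 10} = 1086008 · 1/512 = 135751/64.
Numerically: E[X] ≈ 2121.1094.

E[X] = C(44,5)·2^(1−C(5,2)) = 135751/64 ≈ 2121.1094.


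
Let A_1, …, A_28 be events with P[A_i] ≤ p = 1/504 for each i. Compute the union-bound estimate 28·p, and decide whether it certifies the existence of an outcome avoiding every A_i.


Union bound: P[∪_{i=1}^{28} A_i] ≤ Σ_i P[A_i] ≤ 28·p = 28·(1/504) = 1/18.
Numerically: 1/18 ≈ 0.056.
Is 1/18 < 1? YES.
Since P[∪ A_i] ≤ 1/18 < 1, the complement has P[∩ A_i^c] ≥ 1 − 1/18 = 17/18 > 0, so some outcome avoids every A_i.

28·p = 1/18 ≈ 0.056; existence CERTIFIED by the union bound.


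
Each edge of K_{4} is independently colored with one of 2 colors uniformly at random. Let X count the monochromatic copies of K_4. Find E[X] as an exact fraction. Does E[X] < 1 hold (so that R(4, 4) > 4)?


E[X] = C(4, 4) · 2^{1 − 6} = 1 · 2^{−5} = 1/32.
As a reduced fraction: E[X] = 1/32 ≈ 0.03125.
Is E[X] < 1? YES.
Since E[X] < 1, there exists a 2-coloring of K_{4} with no monochromatic K_4; hence R(4, 4) > 4.

E[X] = 1/32 ≈ 0.03125; E[X] < 1, so R(4, 4) > 4.


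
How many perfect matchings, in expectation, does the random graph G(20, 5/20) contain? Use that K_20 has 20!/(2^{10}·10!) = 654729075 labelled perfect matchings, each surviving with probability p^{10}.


K_20 has 20!/(2^{10}·10!) = 654729075 labelled perfect matchings.
For each such perfect matching H, let X_H = 1 if all 10 edges of H are present in G. Then P[X_H = 1] = p^{10} = (1/4)^{10} = 1/1048576.
By linearity: E[X] = Σ_H E[X_H] = 654729075 · p^{10} = 654729075 · 1/1048576 = 654729075/1048576.
Numerically: E[X] ≈ 624.4.

E[X] = 654729075 · (1/4)^{10} = 654729075/1048576 ≈ 624.4.


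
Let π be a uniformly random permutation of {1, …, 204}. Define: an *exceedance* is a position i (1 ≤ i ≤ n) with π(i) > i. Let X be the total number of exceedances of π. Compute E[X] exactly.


Write X = Σ_{i=1}^{204} X_i, where X_i = 1_{π(i) > i}.
For each fixed i, π(i) is uniform over {1, …, 204} (marginal of a uniform permutation), so P[π(i) > i] = (n − i)/n. Summing: Σ_{i=1}^{204} (n − i)/n = (0 + 1 + … + 203)/204 = 204(204 − 1)/(2·204) = (204 − 1)/2.
Hence E[X] = Σ_{i=1}^{204} (204 − i)/204 = 203/2 ≈ 101.50000.

E[X] = 203/2 = 101.50000.


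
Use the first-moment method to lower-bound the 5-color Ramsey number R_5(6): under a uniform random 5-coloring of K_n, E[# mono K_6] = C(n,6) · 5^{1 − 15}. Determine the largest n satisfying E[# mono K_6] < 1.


We need C(n, 6) · 5^{1 − 15} < 1, i.e. C(n, 6) < 5^{15 − 1} = 6103515625.
Check values of n near the boundary:
  n = 126: C(126, 6) = 4925156775; 4925156775 < 6103515625? YES
  n = 127: C(127, 6) = 5169379425; 5169379425 < 6103515625? YES
  n = 128: C(128, 6) = 5423611200; 5423611200 < 6103515625? YES
  n = 129: C(129, 6) = 5688177600; 5688177600 < 6103515625? YES
  n = 130: C(130, 6) = 5963412000; 5963412000 < 6103515625? YES
  n = 131: C(131, 6) = 6249655776; 6249655776 < 6103515625? NO
The largest n with C(n, 6) < 6103515625 is n = 130 (where E[X] = 47707296/48828125 ≈ 0.9770454). Hence R_5(6) > 130, i.e. R_5(6) ≥ 131.

Largest n = 130; hence R_5(6) > 130.


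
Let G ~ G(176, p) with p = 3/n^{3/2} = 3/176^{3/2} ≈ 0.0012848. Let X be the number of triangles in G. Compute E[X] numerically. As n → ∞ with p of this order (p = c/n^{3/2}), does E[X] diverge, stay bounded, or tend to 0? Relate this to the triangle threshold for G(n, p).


Number of potential triangles: C(176, 3) = 893200.
Each occurs with probability p³ ≈ (0.0012848)³ ≈ 2.1210786e-09.
By linearity: E[X] = C(176, 3)·p³ ≈ 893200 · 2.1210786e-09 ≈ 0.00189.
Since α = 3/2 > 1, p = c/n^{3/2} = o(1/n) is below the triangle threshold p ~ 1/n. Asymptotically E[X] ~ (c³/6)·n^{3(1−α)} = (3³/6)·n^{-1.5} → 0, so by Markov's inequality G has no triangles w.h.p.

E[X] ≈ 0.00189; in regime p = Θ(1/n^{3/2}) E[X] tends to 0 (below the triangle threshold p ~ 1/n).
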